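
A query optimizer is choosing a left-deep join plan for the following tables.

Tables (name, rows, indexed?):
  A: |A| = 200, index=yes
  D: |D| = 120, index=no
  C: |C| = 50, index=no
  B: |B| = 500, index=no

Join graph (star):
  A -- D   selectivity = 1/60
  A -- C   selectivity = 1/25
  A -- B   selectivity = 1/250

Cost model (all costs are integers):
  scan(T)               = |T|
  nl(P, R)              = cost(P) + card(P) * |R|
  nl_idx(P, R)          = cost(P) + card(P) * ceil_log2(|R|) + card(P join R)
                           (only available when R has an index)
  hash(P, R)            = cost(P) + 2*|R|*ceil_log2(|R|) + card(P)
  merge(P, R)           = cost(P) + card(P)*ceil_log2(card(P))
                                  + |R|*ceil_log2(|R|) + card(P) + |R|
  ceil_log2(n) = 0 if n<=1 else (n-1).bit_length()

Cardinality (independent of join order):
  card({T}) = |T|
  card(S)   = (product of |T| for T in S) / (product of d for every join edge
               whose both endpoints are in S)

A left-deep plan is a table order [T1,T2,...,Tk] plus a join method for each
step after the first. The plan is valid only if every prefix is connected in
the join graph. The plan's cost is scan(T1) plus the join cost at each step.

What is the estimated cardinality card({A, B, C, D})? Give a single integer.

Tables in S: A(200), B(500), C(50), D(120)
Edges inside S: A-D(d=60), A-C(d=25), A-B(d=250)
numerator = 200 * 500 * 50 * 120 = 600000000
denominator = 60 * 25 * 250 = 375000
card(S) = 600000000 / 375000 = 1600

1600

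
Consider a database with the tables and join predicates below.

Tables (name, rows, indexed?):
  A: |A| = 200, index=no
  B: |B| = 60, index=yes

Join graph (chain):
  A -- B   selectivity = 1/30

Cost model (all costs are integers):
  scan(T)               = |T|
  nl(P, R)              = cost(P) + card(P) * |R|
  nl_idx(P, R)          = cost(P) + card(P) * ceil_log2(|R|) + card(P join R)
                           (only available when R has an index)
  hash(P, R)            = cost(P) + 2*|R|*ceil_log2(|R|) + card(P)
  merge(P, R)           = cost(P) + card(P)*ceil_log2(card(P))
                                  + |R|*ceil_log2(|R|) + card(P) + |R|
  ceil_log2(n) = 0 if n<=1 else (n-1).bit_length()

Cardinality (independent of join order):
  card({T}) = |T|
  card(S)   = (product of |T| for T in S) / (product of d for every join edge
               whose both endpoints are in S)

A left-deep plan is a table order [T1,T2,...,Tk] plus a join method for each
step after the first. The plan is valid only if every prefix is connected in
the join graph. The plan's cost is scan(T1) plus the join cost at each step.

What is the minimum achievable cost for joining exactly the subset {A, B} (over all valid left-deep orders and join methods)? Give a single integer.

Selinger DP over subsets of {A,B}:
  {A}: scan cost=200, card=200
  {B}: scan cost=60, card=60
  {AB}: card=400; try (B,hash)→1120, (B,nl_idx)→1800, (A,merge)→2280, (B,merge)→2420, (A,hash)→3320, (A,nl)→12060 …(+1); best=1120 via (B,hash)

1120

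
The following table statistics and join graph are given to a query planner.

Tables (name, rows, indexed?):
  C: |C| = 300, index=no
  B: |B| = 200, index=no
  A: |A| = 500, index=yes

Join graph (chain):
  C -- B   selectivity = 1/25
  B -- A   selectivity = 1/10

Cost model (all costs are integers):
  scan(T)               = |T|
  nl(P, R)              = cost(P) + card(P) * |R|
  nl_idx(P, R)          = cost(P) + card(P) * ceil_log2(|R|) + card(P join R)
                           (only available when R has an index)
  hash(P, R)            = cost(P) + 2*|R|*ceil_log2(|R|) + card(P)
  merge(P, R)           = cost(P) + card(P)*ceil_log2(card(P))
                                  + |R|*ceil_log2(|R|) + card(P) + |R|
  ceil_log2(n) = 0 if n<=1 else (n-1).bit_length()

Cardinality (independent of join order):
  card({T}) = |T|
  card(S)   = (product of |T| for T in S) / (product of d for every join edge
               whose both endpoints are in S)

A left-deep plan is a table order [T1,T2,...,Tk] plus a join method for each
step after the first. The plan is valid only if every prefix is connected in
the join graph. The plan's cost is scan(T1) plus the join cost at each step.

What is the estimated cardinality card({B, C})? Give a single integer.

Tables in S: B(200), C(300)
Edges inside S: C-B(d=25)
numerator = 200 * 300 = 60000
denominator = 25 = 25
card(S) = 60000 / 25 = 2400

2400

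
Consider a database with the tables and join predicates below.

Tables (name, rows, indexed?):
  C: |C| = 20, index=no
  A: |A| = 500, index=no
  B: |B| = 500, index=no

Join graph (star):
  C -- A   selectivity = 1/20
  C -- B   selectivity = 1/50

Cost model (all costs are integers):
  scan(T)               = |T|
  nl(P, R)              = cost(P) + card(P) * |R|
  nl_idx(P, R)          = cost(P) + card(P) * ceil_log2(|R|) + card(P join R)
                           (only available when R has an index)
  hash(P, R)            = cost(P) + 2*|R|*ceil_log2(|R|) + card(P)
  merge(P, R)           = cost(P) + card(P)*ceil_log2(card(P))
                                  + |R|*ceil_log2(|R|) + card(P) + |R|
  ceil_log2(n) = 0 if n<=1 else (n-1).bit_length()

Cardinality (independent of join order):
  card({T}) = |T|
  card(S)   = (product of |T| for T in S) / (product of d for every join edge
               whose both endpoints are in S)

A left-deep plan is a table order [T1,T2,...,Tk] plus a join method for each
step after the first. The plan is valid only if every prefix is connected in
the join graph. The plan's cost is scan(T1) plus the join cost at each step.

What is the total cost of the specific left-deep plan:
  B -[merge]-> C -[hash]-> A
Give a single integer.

14820

step 1: scan B: cost=500, card=500
step 2: join C via merge
    card(P join C) = 500*20/(50) = 200
    cost = 500 + 500*9 + 20*5 + 500 + 20 = 5620
step 3: join A via hash
    card(P join A) = 200*500/(20) = 5000
    cost = 5620 + 2*500*9 + 200 = 14820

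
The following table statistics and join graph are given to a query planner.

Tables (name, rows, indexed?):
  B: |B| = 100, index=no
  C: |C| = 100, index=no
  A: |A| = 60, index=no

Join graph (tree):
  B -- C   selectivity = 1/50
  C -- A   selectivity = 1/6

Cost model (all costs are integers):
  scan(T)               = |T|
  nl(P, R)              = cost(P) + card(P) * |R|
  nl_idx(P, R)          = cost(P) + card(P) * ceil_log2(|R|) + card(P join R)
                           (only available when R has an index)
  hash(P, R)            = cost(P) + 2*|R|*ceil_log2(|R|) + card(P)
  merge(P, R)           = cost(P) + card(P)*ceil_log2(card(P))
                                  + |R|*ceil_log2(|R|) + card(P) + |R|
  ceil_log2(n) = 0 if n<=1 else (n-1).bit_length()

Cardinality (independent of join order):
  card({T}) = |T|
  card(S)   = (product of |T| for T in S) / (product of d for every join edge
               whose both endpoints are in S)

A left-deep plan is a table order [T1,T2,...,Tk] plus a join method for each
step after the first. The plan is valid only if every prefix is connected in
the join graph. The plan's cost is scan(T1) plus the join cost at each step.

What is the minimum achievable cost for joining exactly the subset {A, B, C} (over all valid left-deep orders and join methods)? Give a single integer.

2520

Selinger DP over subsets of {A,B,C}:
  {B}: scan cost=100, card=100
  {C}: scan cost=100, card=100
  {A}: scan cost=60, card=60
  {BC}: card=200; try (C,hash)→1600, (B,hash)→1600, (C,merge)→1700, (B,merge)→1700, (C,nl)→10100, (B,nl)→10100; best=1600 via (C,hash)
  {AC}: card=1000; try (A,hash)→920, (C,merge)→1280, (A,merge)→1320, (C,hash)→1520, (C,nl)→6060, (A,nl)→6100; best=920 via (A,hash)
  {ABC}: card=2000; try (A,hash)→2520, (B,hash)→3320, (A,merge)→3820, (B,merge)→12720, (A,nl)→13600, (B,nl)→100920; best=2520 via (A,hash)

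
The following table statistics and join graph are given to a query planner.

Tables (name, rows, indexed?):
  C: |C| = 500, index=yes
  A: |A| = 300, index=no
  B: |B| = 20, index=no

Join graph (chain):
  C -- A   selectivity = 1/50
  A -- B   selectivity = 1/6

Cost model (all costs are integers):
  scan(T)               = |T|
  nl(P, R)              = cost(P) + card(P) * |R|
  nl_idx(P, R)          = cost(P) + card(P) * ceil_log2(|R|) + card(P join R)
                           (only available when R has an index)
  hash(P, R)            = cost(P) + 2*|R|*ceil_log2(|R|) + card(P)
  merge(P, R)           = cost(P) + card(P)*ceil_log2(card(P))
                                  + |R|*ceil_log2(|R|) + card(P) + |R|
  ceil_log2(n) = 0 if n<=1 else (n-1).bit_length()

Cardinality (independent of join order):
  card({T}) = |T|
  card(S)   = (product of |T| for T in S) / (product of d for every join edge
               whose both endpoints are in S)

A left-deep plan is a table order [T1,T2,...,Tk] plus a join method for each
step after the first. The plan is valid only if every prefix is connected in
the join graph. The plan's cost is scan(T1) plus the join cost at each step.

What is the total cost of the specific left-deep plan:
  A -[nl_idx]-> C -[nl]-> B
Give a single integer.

66000

step 1: scan A: cost=300, card=300
step 2: join C via nl_idx
    card(P join C) = 300*500/(50) = 3000
    cost = 300 + 300*9 + 3000 = 6000
step 3: join B via nl
    card(P join B) = 3000*20/(6) = 10000
    cost = 6000 + 3000*20 = 66000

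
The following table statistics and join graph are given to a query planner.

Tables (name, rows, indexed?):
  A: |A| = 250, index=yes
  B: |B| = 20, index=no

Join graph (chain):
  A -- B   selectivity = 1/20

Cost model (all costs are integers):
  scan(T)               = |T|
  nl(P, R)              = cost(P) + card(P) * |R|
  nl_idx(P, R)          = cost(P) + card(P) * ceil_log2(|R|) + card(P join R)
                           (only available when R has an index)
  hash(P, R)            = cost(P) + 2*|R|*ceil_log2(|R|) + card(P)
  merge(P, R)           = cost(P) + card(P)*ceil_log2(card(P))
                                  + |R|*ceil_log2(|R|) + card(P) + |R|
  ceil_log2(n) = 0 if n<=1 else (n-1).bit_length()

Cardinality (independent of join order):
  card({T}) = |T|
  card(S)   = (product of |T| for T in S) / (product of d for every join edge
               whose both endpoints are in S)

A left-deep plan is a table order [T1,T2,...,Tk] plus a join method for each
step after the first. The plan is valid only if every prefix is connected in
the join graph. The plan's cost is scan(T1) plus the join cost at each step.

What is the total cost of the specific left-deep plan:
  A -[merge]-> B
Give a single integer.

2620

step 1: scan A: cost=250, card=250
step 2: join B via merge
    card(P join B) = 250*20/(20) = 250
    cost = 250 + 250*8 + 20*5 + 250 + 20 = 2620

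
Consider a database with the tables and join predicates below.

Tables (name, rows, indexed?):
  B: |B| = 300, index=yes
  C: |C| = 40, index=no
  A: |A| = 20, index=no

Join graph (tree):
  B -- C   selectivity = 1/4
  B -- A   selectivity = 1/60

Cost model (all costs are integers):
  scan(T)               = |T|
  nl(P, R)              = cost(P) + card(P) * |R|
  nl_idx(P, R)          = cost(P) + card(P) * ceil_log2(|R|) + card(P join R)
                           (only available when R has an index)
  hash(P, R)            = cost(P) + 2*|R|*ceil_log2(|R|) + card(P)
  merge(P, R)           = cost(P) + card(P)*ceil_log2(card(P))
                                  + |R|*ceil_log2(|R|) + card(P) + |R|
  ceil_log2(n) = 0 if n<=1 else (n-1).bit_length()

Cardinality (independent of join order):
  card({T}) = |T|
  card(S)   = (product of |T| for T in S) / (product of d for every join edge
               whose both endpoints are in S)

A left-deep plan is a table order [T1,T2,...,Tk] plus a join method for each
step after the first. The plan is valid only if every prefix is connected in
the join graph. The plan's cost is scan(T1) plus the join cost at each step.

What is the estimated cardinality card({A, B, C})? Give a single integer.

Tables in S: A(20), B(300), C(40)
Edges inside S: B-C(d=4), B-A(d=60)
numerator = 20 * 300 * 40 = 240000
denominator = 4 * 60 = 240
card(S) = 240000 / 240 = 1000

1000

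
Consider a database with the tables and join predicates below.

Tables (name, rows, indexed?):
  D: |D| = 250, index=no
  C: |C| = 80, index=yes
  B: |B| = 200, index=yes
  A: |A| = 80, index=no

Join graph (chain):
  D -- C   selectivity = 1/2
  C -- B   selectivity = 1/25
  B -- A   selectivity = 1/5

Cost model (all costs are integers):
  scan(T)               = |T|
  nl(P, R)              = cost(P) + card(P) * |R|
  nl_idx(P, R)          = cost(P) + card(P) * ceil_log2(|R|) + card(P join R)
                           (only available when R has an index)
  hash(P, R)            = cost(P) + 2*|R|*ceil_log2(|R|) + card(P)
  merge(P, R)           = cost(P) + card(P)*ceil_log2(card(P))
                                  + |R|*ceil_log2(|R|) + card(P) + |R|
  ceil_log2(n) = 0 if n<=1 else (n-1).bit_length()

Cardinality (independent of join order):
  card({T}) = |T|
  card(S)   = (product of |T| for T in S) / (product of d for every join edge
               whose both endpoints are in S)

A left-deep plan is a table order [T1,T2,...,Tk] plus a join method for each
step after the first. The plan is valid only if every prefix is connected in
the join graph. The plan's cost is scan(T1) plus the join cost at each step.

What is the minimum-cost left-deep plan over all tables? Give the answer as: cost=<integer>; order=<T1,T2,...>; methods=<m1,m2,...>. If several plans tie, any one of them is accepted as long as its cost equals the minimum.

cost=17360; order=C,B,A,D; methods=nl_idx,hash,hash

Selinger DP (subsets sized 1..n):
  {D}: scan cost=250, card=250
  {C}: scan cost=80, card=80
  {B}: scan cost=200, card=200
  {A}: scan cost=80, card=80
  {CD}: card=10000; try (C,hash)→1620, (D,merge)→2970, (C,merge)→3140, (D,hash)→4160, (C,nl_idx)→12000, (D,nl)→20080 …(+1); best=1620 via (C,hash)
  {BC}: card=640; try (B,nl_idx)→1360, (C,hash)→1520, (C,nl_idx)→2240, (B,merge)→2520, (C,merge)→2640, (B,hash)→3360 …(+2); best=1360 via (B,nl_idx)
  {AB}: card=3200; try (A,hash)→1520, (B,merge)→2520, (A,merge)→2640, (B,hash)→3360, (B,nl_idx)→3920, (B,nl)→16080 …(+1); best=1520 via (A,hash)
  {BCD}: card=80000; try (D,hash)→6000, (D,merge)→10650, (B,hash)→14820, (B,merge)→153420, (D,nl)→161360, (B,nl_idx)→161620 …(+1); best=6000 via (D,hash)
  {ABC}: card=10240; try (A,hash)→3120, (C,hash)→5840, (A,merge)→9040, (C,nl_idx)→34160, (C,merge)→43760, (A,nl)→52560 …(+1); best=3120 via (A,hash)
  {ABCD}: card=1280000; try (D,hash)→17360, (A,hash)→87120, (D,merge)→158970, (A,merge)→1446640, (D,nl)→2563120, (A,nl)→6406000; best=17360 via (D,hash)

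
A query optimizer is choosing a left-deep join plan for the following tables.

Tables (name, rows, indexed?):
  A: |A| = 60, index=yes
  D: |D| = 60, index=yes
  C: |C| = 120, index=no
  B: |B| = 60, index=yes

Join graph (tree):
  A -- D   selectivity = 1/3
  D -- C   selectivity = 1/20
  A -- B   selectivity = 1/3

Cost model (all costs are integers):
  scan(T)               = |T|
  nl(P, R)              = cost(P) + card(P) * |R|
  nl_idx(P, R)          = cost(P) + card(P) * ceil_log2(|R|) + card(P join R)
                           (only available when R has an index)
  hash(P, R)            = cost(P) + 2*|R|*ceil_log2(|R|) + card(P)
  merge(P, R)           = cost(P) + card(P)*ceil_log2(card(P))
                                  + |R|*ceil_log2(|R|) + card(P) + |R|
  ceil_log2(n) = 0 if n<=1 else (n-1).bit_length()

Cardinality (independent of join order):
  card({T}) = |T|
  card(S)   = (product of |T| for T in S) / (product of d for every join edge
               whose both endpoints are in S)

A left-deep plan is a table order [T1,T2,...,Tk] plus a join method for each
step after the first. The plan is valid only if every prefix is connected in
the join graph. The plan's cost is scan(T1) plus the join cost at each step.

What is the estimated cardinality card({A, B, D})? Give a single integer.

Tables in S: A(60), B(60), D(60)
Edges inside S: A-D(d=3), A-B(d=3)
numerator = 60 * 60 * 60 = 216000
denominator = 3 * 3 = 9
card(S) = 216000 / 9 = 24000

24000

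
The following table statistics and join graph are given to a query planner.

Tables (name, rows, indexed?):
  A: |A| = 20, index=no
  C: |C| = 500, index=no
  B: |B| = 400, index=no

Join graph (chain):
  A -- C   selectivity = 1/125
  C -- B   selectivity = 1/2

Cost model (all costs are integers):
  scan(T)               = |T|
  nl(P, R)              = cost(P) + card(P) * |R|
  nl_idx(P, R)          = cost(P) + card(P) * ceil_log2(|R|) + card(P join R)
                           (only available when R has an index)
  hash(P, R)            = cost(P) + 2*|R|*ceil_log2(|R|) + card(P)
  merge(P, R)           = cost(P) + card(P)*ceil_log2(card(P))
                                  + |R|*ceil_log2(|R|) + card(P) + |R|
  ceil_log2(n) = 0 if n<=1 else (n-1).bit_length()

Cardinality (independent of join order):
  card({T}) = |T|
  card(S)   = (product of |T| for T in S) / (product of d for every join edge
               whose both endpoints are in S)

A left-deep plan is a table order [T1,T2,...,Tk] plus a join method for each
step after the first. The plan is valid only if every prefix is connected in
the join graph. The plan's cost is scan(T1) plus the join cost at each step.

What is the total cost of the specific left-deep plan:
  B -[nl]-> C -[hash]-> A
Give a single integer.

300600

step 1: scan B: cost=400, card=400
step 2: join C via nl
    card(P join C) = 400*500/(2) = 100000
    cost = 400 + 400*500 = 200400
step 3: join A via hash
    card(P join A) = 100000*20/(125) = 16000
    cost = 200400 + 2*20*5 + 100000 = 300600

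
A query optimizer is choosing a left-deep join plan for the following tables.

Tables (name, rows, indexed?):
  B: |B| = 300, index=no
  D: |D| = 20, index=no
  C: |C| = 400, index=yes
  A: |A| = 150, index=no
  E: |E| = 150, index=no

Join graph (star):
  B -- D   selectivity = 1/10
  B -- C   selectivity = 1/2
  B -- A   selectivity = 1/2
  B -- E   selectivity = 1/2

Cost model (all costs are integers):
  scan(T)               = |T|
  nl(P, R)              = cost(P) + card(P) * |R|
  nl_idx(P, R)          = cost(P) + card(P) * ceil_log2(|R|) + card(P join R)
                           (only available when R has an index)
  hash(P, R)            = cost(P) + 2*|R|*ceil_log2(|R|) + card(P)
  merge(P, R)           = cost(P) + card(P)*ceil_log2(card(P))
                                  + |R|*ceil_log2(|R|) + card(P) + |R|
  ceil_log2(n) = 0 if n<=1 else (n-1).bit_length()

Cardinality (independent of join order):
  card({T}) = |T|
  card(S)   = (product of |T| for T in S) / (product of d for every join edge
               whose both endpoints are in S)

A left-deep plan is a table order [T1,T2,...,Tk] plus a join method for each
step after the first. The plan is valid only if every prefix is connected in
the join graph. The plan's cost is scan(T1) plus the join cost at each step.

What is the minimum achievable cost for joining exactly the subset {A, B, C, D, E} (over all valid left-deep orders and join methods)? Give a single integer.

Selinger DP over subsets of {A,B,C,D,E}:
  {B}: scan cost=300, card=300
  {D}: scan cost=20, card=20
  {C}: scan cost=400, card=400
  {A}: scan cost=150, card=150
  {E}: scan cost=150, card=150
  {BD}: card=600; try (D,hash)→800, (B,merge)→3140, (D,merge)→3420, (B,hash)→5440, (B,nl)→6020, (D,nl)→6300; best=800 via (D,hash)
  {BC}: card=60000; try (B,hash)→6200, (C,merge)→7300, (B,merge)→7400, (C,hash)→7800, (C,nl_idx)→63000, (C,nl)→120300 …(+1); best=6200 via (B,hash)
  {AB}: card=22500; try (A,hash)→3000, (B,merge)→4500, (A,merge)→4650, (B,hash)→5700, (B,nl)→45150, (A,nl)→45300; best=3000 via (A,hash)
  {BE}: card=22500; try (E,hash)→3000, (B,merge)→4500, (E,merge)→4650, (B,hash)→5700, (B,nl)→45150, (E,nl)→45300; best=3000 via (E,hash)
  {BCD}: card=120000; try (C,hash)→8600, (C,merge)→11400, (D,hash)→66400, (C,nl_idx)→126200, (C,nl)→240800, (D,merge)→1026320 …(+1); best=8600 via (C,hash)
  {ABD}: card=45000; try (A,hash)→3800, (A,merge)→8750, (D,hash)→25700, (A,nl)→90800, (D,merge)→363120, (D,nl)→453000; best=3800 via (A,hash)
  {BDE}: card=45000; try (E,hash)→3800, (E,merge)→8750, (D,hash)→25700, (E,nl)→90800, (D,merge)→363120, (D,nl)→453000; best=3800 via (E,hash)
  {ABC}: card=4500000; try (C,hash)→32700, (A,hash)→68600, (C,merge)→367000, (A,merge)→1027550, (C,nl_idx)→4705500, (C,nl)→9003000 …(+1); best=32700 via (C,hash)
  {BCE}: card=4500000; try (C,hash)→32700, (E,hash)→68600, (C,merge)→367000, (E,merge)→1027550, (C,nl_idx)→4705500, (C,nl)→9003000 …(+1); best=32700 via (C,hash)
  {ABE}: card=1687500; try (E,hash)→27900, (A,hash)→27900, (E,merge)→364350, (A,merge)→364350, (E,nl)→3378000, (A,nl)→3378000; best=27900 via (E,hash)
  {ABCD}: card=9000000; try (C,hash)→56000, (A,hash)→131000, (C,merge)→772800, (A,merge)→2169950, (D,hash)→4532900, (C,nl_idx)→9408800 …(+4); best=56000 via (C,hash)
  {BCDE}: card=9000000; try (C,hash)→56000, (E,hash)→131000, (C,merge)→772800, (E,merge)→2169950, (D,hash)→4532900, (C,nl_idx)→9408800 …(+4); best=56000 via (C,hash)
  {ABDE}: card=3375000; try (E,hash)→51200, (A,hash)→51200, (E,merge)→770150, (A,merge)→770150, (D,hash)→1715600, (E,nl)→6753800 …(+3); best=51200 via (E,hash)
  {ABCE}: card=337500000; try (C,hash)→1722600, (E,hash)→4535100, (A,hash)→4535100, (C,merge)→37156900, (E,merge)→108034050, (A,merge)→108034050 …(+4); best=1722600 via (C,hash)
  {ABCDE}: card=675000000; try (C,hash)→3433400, (E,hash)→9058400, (A,hash)→9058400, (C,merge)→77680200, (E,merge)→225057350, (A,merge)→225057350 …(+7); best=3433400 via (C,hash)

3433400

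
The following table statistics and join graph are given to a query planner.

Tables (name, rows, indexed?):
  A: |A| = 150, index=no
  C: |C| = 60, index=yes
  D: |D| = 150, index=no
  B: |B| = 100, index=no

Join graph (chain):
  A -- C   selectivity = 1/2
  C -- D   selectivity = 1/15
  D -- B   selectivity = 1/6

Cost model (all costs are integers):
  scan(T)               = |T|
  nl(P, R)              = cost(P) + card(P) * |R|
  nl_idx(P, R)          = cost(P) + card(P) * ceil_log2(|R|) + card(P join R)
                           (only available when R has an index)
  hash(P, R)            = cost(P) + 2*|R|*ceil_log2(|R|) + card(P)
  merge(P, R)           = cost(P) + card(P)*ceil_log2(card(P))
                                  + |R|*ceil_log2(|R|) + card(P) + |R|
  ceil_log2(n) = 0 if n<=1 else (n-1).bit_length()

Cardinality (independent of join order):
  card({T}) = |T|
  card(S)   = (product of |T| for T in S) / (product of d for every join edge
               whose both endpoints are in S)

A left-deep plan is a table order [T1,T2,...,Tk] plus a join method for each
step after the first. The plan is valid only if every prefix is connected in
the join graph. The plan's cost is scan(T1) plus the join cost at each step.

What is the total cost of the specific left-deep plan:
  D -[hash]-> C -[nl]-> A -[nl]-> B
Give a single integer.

step 1: scan D: cost=150, card=150
step 2: join C via hash
    card(P join C) = 150*60/(15) = 600
    cost = 150 + 2*60*6 + 150 = 1020
step 3: join A via nl
    card(P join A) = 600*150/(2) = 45000
    cost = 1020 + 600*150 = 91020
step 4: join B via nl
    card(P join B) = 45000*100/(6) = 750000
    cost = 91020 + 45000*100 = 4591020

4591020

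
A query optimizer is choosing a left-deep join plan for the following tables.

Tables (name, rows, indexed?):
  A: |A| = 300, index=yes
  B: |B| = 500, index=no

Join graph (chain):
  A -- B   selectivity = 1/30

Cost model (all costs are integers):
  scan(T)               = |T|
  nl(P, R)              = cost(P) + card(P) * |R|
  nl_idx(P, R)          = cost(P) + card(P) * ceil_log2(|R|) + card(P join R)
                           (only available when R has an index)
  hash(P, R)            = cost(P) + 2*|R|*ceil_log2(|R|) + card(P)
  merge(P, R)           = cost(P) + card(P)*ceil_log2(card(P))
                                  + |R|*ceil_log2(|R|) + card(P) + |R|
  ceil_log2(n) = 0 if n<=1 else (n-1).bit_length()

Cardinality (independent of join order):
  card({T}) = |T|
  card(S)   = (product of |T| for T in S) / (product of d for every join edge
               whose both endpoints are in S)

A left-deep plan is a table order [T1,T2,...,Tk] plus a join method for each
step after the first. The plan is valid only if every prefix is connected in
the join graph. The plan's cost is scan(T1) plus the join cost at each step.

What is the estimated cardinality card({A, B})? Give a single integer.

5000

Tables in S: A(300), B(500)
Edges inside S: A-B(d=30)
numerator = 300 * 500 = 150000
denominator = 30 = 30
card(S) = 150000 / 30 = 5000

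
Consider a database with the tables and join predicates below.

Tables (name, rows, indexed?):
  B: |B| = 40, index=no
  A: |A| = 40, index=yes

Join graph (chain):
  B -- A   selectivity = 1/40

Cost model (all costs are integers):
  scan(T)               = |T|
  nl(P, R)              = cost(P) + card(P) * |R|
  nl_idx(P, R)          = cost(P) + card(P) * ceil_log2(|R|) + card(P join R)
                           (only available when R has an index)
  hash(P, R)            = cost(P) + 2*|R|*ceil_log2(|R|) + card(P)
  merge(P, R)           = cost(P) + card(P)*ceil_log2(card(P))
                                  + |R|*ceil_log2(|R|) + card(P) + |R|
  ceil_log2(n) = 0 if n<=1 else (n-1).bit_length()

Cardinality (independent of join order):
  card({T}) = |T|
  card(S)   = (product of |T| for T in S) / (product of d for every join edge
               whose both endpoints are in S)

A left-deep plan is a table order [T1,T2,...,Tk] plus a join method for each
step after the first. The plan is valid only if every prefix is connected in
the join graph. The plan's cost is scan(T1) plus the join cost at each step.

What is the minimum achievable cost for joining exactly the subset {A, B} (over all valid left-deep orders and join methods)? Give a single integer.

Selinger DP over subsets of {A,B}:
  {B}: scan cost=40, card=40
  {A}: scan cost=40, card=40
  {AB}: card=40; try (A,nl_idx)→320, (B,hash)→560, (A,hash)→560, (B,merge)→600, (A,merge)→600, (B,nl)→1640 …(+1); best=320 via (A,nl_idx)

320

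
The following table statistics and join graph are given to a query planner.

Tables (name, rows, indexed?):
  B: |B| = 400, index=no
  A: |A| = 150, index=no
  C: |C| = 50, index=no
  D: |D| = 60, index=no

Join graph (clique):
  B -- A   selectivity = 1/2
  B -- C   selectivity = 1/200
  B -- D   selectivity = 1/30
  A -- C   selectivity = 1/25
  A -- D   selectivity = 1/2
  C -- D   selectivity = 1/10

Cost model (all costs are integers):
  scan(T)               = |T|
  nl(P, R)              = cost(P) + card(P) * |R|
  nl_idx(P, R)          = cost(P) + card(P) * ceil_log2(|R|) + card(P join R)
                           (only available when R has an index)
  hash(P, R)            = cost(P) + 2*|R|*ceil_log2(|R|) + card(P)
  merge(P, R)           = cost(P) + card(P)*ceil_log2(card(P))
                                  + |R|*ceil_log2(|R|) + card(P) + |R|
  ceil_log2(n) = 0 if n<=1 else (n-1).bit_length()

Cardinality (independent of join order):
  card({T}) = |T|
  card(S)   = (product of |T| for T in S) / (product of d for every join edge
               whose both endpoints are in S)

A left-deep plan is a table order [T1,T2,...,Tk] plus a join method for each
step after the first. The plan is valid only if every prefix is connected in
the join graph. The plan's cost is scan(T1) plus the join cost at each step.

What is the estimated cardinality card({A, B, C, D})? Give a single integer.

30

Tables in S: A(150), B(400), C(50), D(60)
Edges inside S: B-A(d=2), B-C(d=200), B-D(d=30), A-C(d=25), A-D(d=2), C-D(d=10)
numerator = 150 * 400 * 50 * 60 = 180000000
denominator = 2 * 200 * 30 * 25 * 2 * 10 = 6000000
card(S) = 180000000 / 6000000 = 30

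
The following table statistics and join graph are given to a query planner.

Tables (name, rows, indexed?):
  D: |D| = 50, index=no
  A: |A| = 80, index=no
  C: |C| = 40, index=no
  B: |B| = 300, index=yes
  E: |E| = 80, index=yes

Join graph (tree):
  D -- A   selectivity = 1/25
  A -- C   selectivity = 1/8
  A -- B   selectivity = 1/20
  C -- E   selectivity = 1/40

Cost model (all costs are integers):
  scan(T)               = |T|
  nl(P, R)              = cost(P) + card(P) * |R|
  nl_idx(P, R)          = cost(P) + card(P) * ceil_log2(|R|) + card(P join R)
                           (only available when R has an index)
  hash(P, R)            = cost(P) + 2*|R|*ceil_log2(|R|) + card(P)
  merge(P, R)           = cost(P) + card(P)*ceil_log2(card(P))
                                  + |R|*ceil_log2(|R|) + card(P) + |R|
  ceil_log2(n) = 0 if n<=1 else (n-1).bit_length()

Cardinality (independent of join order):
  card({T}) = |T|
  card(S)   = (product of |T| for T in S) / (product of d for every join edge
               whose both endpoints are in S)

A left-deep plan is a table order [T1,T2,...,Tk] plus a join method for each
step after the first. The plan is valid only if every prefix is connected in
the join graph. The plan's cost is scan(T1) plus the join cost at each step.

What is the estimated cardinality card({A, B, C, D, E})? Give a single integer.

24000

Tables in S: A(80), B(300), C(40), D(50), E(80)
Edges inside S: D-A(d=25), A-C(d=8), A-B(d=20), C-E(d=40)
numerator = 80 * 300 * 40 * 50 * 80 = 3840000000
denominator = 25 * 8 * 20 * 40 = 160000
card(S) = 3840000000 / 160000 = 24000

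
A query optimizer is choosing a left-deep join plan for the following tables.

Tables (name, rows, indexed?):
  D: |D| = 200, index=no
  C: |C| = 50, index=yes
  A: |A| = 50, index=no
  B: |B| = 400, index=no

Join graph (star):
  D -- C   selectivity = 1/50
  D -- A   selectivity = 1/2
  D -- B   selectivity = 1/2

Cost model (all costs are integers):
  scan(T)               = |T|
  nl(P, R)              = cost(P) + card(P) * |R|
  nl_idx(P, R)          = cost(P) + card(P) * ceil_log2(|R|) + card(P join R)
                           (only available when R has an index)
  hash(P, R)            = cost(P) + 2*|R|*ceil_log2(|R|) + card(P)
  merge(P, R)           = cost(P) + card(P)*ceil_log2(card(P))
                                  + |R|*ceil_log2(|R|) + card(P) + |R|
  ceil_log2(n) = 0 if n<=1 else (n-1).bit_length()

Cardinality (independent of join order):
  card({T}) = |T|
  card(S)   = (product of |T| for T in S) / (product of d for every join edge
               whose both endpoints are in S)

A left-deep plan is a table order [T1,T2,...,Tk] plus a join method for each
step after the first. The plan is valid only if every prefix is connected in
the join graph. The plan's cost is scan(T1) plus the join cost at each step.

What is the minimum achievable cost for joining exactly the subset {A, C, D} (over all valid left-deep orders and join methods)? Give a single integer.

1800

Selinger DP over subsets of {A,C,D}:
  {D}: scan cost=200, card=200
  {C}: scan cost=50, card=50
  {A}: scan cost=50, card=50
  {CD}: card=200; try (C,hash)→1000, (C,nl_idx)→1600, (D,merge)→2200, (C,merge)→2350, (D,hash)→3300, (D,nl)→10050 …(+1); best=1000 via (C,hash)
  {AD}: card=5000; try (A,hash)→1000, (D,merge)→2200, (A,merge)→2350, (D,hash)→3300, (D,nl)→10050, (A,nl)→10200; best=1000 via (A,hash)
  {ACD}: card=5000; try (A,hash)→1800, (A,merge)→3150, (C,hash)→6600, (A,nl)→11000, (C,nl_idx)→36000, (C,merge)→71350 …(+1); best=1800 via (A,hash)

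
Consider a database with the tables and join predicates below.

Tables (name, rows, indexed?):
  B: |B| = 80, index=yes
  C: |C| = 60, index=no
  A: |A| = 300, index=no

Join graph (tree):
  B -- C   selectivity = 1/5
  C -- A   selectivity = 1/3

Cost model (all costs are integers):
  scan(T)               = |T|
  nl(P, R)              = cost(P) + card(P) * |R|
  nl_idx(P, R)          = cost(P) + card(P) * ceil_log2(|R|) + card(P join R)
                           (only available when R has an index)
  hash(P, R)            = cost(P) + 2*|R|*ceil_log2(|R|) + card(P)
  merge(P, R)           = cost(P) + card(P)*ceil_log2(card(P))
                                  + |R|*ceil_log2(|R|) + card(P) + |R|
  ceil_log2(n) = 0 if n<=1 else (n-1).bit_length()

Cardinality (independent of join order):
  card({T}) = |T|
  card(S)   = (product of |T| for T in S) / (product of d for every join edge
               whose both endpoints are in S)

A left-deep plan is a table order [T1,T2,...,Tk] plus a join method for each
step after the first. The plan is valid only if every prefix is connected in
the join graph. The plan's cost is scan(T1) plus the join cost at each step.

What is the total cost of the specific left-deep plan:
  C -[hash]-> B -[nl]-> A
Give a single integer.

step 1: scan C: cost=60, card=60
step 2: join B via hash
    card(P join B) = 60*80/(5) = 960
    cost = 60 + 2*80*7 + 60 = 1240
step 3: join A via nl
    card(P join A) = 960*300/(3) = 96000
    cost = 1240 + 960*300 = 289240

289240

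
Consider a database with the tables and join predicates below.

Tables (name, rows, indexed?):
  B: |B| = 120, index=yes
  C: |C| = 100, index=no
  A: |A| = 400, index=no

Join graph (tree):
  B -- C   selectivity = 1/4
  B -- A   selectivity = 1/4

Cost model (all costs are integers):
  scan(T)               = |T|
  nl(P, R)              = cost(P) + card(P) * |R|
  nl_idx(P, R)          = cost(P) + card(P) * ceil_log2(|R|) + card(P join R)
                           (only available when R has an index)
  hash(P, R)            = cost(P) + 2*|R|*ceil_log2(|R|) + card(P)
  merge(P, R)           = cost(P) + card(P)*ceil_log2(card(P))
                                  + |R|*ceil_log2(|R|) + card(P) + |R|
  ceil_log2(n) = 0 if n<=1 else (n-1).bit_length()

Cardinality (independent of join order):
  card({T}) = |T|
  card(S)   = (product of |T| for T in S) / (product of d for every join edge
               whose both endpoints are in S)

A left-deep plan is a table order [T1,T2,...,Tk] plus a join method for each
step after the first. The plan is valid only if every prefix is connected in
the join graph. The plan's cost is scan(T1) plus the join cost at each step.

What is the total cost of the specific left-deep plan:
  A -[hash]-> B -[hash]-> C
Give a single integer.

15880

step 1: scan A: cost=400, card=400
step 2: join B via hash
    card(P join B) = 400*120/(4) = 12000
    cost = 400 + 2*120*7 + 400 = 2480
step 3: join C via hash
    card(P join C) = 12000*100/(4) = 300000
    cost = 2480 + 2*100*7 + 12000 = 15880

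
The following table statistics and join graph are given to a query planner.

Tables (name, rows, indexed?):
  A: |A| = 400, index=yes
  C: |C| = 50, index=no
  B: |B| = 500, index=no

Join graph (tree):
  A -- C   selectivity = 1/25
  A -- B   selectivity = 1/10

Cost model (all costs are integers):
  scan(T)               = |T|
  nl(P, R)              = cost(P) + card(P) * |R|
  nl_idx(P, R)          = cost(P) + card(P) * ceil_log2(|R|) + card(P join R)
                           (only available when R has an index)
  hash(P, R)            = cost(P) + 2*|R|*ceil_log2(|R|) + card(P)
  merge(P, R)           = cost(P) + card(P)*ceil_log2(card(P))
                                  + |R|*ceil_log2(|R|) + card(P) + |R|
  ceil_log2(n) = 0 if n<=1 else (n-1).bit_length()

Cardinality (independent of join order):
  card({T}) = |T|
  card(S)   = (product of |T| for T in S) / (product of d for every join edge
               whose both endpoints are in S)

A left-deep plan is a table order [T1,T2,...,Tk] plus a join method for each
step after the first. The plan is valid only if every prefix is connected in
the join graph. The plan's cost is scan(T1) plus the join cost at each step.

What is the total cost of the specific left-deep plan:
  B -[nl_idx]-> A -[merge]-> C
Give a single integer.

step 1: scan B: cost=500, card=500
step 2: join A via nl_idx
    card(P join A) = 500*400/(10) = 20000
    cost = 500 + 500*9 + 20000 = 25000
step 3: join C via merge
    card(P join C) = 20000*50/(25) = 40000
    cost = 25000 + 20000*15 + 50*6 + 20000 + 50 = 345350

345350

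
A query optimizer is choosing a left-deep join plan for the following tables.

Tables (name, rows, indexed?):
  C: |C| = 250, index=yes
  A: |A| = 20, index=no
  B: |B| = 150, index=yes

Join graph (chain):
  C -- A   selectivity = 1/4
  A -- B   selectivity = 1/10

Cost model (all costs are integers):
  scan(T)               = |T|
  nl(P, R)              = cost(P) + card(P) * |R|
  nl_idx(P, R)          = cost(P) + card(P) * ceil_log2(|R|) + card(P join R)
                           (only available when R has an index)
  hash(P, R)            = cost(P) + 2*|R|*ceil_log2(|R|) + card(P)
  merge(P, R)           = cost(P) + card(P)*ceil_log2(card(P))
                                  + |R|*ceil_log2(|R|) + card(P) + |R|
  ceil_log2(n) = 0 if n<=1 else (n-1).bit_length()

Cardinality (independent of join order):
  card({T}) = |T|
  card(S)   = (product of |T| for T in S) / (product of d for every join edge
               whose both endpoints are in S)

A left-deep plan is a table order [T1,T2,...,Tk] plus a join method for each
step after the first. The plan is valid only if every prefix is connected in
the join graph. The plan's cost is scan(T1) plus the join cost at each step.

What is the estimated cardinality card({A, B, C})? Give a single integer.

18750

Tables in S: A(20), B(150), C(250)
Edges inside S: C-A(d=4), A-B(d=10)
numerator = 20 * 150 * 250 = 750000
denominator = 4 * 10 = 40
card(S) = 750000 / 40 = 18750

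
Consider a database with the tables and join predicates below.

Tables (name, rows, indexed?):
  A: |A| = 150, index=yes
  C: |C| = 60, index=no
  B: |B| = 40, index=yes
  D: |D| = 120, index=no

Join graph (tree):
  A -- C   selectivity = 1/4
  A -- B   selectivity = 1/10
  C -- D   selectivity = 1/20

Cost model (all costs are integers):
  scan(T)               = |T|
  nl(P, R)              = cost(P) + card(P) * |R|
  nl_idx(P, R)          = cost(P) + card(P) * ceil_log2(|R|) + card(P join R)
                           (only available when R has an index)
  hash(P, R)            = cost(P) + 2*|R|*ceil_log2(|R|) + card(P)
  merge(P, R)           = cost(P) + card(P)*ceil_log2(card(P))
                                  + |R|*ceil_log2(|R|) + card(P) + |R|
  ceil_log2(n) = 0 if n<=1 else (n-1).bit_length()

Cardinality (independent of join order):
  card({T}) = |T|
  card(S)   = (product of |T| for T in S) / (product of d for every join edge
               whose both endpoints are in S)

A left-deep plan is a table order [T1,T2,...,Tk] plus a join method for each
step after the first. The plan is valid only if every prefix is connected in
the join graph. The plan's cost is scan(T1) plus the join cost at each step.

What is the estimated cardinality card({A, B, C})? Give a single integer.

Tables in S: A(150), B(40), C(60)
Edges inside S: A-C(d=4), A-B(d=10)
numerator = 150 * 40 * 60 = 360000
denominator = 4 * 10 = 40
card(S) = 360000 / 40 = 9000

9000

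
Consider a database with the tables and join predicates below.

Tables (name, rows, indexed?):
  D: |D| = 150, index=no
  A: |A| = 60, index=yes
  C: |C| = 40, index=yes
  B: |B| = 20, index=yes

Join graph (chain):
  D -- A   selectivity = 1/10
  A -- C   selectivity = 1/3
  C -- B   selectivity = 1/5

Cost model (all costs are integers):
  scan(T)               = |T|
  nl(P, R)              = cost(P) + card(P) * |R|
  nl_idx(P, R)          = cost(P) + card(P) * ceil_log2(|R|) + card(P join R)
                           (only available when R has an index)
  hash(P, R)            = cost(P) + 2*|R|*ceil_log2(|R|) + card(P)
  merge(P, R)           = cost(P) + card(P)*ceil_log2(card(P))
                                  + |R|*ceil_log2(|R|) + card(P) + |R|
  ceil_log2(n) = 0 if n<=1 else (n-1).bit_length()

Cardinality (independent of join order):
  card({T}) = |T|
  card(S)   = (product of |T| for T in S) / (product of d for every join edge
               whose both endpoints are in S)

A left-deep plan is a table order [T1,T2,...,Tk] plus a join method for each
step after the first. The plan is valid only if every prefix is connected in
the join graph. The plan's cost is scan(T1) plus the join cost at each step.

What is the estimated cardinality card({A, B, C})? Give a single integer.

Tables in S: A(60), B(20), C(40)
Edges inside S: A-C(d=3), C-B(d=5)
numerator = 60 * 20 * 40 = 48000
denominator = 3 * 5 = 15
card(S) = 48000 / 15 = 3200

3200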